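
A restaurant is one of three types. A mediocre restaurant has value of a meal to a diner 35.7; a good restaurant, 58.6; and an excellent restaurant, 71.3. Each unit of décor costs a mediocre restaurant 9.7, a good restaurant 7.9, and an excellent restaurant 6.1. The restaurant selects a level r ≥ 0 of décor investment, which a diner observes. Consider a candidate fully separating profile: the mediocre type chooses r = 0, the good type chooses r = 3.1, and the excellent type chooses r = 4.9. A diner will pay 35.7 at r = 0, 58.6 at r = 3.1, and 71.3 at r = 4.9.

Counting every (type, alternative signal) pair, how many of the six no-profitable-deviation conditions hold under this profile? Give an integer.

Excellent (own payoff 71.3 − 6.1×4.9 = 41.41): to r=0 gives 35.7 → no gain ✓; to r=3.1 gives 58.6 − 6.1×3.1 = 39.69 → no gain ✓.
Good (own payoff 58.6 − 7.9×3.1 = 34.11): to r=0 gives 35.7 → profitable ✗; to r=4.9 gives 71.3 − 7.9×4.9 = 32.59 → no gain ✓.
Mediocre (own payoff 35.7): to r=3.1 gives 58.6 − 9.7×3.1 = 28.53 → no gain ✓; to r=4.9 gives 71.3 − 9.7×4.9 = 23.77 → no gain ✓.
5 of the 6 constraints hold; not an equilibrium.

5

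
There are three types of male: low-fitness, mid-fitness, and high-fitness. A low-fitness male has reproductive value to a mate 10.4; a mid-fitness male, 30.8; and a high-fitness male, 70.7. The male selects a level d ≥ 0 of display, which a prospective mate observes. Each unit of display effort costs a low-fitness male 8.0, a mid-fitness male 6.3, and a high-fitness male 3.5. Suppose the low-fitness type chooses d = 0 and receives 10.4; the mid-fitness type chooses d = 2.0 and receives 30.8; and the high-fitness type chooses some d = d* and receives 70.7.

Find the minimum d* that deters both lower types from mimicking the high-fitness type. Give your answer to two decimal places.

Low-fitness type (on-path payoff 10.4) won't mimic when 10.4 ≥ 70.7 − 8.0·d*, i.e. d* ≥ 7.54.
Mid-fitness type (on-path payoff 30.8 − 6.3×2.0 = 18.2) won't mimic when 18.2 ≥ 70.7 − 6.3·d*, i.e. d* ≥ 8.33.
Both must hold, so d* = max(7.54, 8.33) = 8.33. The mid-fitness type's constraint binds.

8.33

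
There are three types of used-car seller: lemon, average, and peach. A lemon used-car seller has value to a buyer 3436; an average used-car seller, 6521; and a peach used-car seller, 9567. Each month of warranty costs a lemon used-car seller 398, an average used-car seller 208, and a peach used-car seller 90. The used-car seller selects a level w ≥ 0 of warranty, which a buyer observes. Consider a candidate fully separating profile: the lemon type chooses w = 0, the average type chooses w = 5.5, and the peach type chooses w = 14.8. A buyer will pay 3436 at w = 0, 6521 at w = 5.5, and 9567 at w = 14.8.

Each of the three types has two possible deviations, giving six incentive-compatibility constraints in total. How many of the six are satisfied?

Lemon (own payoff 3436): to w=5.5 gives 6521 − 398×5.5 = 4332 → profitable ✗; to w=14.8 gives 9567 − 398×14.8 = 3676.6 → profitable ✗.
Average (own payoff 6521 − 208×5.5 = 5377): to w=0 gives 3436 → no gain ✓; to w=14.8 gives 9567 − 208×14.8 = 6488.6 → profitable ✗.
Peach (own payoff 9567 − 90×14.8 = 8235): to w=0 gives 3436 → no gain ✓; to w=5.5 gives 6521 − 90×5.5 = 6026 → no gain ✓.
3 of the 6 constraints hold; not an equilibrium.

3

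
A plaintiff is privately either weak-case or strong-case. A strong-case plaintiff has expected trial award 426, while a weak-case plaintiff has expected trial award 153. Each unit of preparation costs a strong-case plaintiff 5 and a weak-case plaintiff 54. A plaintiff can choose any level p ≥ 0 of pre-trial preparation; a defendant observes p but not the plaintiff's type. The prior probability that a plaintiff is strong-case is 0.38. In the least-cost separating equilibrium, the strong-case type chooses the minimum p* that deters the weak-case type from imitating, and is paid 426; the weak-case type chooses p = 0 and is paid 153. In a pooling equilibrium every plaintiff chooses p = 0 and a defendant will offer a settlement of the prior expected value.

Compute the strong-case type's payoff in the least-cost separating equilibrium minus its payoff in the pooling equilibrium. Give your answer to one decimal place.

Least-cost separating signal: p* solves 153 = 426 − 54·p*, so p* = (426 − 153)/54 ≈ 5.0556.
Strong-case type's separating payoff: 426 − 5 × p* = 426 − 5 × (426 − 153)/54 = 426 − 1365/54 ≈ 400.722.
Pooling payoff: 0.38 × 426 + 0.62 × 153 = 256.74.
Difference: 400.722 − 256.74 = 143.982, i.e. 144.0 to one decimal place.
The strong-case type prefers to separate.

144.0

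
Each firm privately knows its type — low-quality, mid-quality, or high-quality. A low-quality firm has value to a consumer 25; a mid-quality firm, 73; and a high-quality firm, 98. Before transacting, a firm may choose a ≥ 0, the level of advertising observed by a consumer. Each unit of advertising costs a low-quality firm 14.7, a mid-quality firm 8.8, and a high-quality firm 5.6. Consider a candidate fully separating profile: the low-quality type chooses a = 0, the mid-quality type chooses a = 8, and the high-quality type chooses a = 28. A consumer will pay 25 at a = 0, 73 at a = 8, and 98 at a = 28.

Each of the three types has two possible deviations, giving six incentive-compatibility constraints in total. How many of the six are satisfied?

High-quality (own payoff 98 − 5.6×28 = -58.8): to a=0 gives 25 → profitable ✗; to a=8 gives 73 − 5.6×8 = 28.2 → profitable ✗.
Mid-quality (own payoff 73 − 8.8×8 = 2.6): to a=0 gives 25 → profitable ✗; to a=28 gives 98 − 8.8×28 = -148.4 → no gain ✓.
Low-quality (own payoff 25): to a=8 gives 73 − 14.7×8 = -44.6 → no gain ✓; to a=28 gives 98 − 14.7×28 = -313.6 → no gain ✓.
3 of the 6 constraints hold; not an equilibrium.

3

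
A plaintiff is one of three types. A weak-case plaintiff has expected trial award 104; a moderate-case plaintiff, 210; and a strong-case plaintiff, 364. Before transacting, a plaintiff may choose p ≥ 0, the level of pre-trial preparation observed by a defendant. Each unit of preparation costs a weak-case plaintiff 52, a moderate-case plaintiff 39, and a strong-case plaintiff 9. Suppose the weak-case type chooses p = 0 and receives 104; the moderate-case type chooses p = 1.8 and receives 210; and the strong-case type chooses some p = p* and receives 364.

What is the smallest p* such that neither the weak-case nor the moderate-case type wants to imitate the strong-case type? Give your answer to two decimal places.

Weak-case type (on-path payoff 104) won't mimic when 104 ≥ 364 − 52·p*, i.e. p* ≥ 5.00.
Moderate-case type (on-path payoff 210 − 39×1.8 = 139.8) won't mimic when 139.8 ≥ 364 − 39·p*, i.e. p* ≥ 5.75.
Both must hold, so p* = max(5.00, 5.75) = 5.75. The moderate-case type's constraint binds.

5.75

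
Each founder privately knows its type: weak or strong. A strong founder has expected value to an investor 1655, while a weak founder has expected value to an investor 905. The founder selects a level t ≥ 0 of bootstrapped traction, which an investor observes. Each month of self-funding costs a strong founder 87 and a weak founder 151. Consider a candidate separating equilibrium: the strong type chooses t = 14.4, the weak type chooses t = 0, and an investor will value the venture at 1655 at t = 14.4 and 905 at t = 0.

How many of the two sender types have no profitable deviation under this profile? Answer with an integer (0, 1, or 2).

1

Weak type: stay at 0 → 905; mimic → 1655 − 151 × 14.4 = -519.4. IC holds (905 ≥ -519.4).
Strong type: signal → 1655 − 87 × 14.4 = 402.2; deviate to 0 → 905. IC fails (402.2 < 905).
1 of 2 constraints hold, so this profile is not an equilibrium.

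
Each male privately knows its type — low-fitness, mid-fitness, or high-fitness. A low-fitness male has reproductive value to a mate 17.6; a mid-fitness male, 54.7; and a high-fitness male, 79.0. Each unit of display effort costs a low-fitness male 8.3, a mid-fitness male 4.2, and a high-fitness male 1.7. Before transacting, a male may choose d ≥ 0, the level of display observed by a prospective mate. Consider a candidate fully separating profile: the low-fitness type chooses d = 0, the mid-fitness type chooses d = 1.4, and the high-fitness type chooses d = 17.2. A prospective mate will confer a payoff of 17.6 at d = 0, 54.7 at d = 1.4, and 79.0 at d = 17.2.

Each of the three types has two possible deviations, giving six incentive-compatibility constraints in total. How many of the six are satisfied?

4

Low-fitness (own payoff 17.6): to d=1.4 gives 54.7 − 8.3×1.4 = 43.08 → profitable ✗; to d=17.2 gives 79.0 − 8.3×17.2 = -63.76 → no gain ✓.
Mid-fitness (own payoff 54.7 − 4.2×1.4 = 48.82): to d=0 gives 17.6 → no gain ✓; to d=17.2 gives 79.0 − 4.2×17.2 = 6.76 → no gain ✓.
High-fitness (own payoff 79.0 − 1.7×17.2 = 49.76): to d=0 gives 17.6 → no gain ✓; to d=1.4 gives 54.7 − 1.7×1.4 = 52.32 → profitable ✗.
4 of the 6 constraints hold; not an equilibrium.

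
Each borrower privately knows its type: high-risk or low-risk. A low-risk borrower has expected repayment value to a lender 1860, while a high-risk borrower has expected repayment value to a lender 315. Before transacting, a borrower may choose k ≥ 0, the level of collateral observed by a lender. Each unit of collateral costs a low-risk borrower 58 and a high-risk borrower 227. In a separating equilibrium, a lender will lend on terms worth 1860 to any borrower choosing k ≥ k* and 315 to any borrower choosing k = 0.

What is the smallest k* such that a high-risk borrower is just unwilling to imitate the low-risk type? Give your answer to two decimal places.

6.81

A high-risk borrower choosing k = 0 receives 315.
Imitating at k* instead would pay 1860 at cost 227·k*, netting 1860 − 227·k*.
Indifference: 315 = 1860 − 227·k*, so k* = (1860 − 315) / 227 ≈ 6.81.
This is the high-risk type's binding incentive-compatibility constraint; any k ≥ 6.81 sustains separation on that side.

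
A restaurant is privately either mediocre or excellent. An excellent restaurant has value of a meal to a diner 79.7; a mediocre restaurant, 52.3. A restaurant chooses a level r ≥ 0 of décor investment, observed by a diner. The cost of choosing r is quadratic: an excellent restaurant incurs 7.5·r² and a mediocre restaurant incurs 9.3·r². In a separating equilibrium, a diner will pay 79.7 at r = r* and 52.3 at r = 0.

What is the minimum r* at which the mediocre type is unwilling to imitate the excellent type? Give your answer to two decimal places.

1.72

The mediocre type at r = 0 receives 52.3; imitating at r* yields 79.7 − 9.3·r*².
Indifference: 52.3 = 79.7 − 9.3·r*², so r*² = (79.7 − 52.3) / 9.3 ≈ 2.9462.
r* = √2.9462 ≈ 1.72.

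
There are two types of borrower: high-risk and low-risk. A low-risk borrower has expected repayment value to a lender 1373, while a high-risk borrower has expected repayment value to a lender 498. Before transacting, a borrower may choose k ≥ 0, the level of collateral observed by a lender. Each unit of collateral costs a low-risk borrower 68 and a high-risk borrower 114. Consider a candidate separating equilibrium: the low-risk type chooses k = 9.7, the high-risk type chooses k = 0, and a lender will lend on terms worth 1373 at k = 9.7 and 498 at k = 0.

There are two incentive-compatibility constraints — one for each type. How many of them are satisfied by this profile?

2

High-risk type: stay at 0 → 498; mimic → 1373 − 114 × 9.7 = 267.2. IC holds (498 ≥ 267.2).
Low-risk type: signal → 1373 − 68 × 9.7 = 713.4; deviate to 0 → 498. IC holds (713.4 ≥ 498).
2 of 2 constraints hold, so this is a separating equilibrium.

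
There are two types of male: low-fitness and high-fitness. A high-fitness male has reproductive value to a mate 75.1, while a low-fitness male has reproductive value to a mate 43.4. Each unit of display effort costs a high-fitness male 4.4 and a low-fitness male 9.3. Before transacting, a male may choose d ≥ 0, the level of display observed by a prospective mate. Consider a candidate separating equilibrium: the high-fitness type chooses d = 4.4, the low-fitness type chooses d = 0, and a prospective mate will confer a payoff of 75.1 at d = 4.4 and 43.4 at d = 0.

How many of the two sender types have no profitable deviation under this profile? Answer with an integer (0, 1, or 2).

Low-fitness type: stay at 0 → 43.4; mimic → 75.1 − 9.3 × 4.4 = 34.18. IC holds (43.4 ≥ 34.18).
High-fitness type: signal → 75.1 − 4.4 × 4.4 = 55.74; deviate to 0 → 43.4. IC holds (55.74 ≥ 43.4).
2 of 2 constraints hold, so this is a separating equilibrium.

2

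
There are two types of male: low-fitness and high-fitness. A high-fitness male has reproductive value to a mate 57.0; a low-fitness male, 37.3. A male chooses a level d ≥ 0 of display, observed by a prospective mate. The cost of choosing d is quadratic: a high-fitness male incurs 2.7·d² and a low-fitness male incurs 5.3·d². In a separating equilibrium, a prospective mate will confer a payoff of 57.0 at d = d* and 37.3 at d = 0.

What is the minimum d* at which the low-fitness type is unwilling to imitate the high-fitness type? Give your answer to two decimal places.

1.93

The low-fitness type at d = 0 receives 37.3; imitating at d* yields 57.0 − 5.3·d*².
Indifference: 37.3 = 57.0 − 5.3·d*², so d*² = (57.0 − 37.3) / 5.3 ≈ 3.7170.
d* = √3.7170 ≈ 1.93.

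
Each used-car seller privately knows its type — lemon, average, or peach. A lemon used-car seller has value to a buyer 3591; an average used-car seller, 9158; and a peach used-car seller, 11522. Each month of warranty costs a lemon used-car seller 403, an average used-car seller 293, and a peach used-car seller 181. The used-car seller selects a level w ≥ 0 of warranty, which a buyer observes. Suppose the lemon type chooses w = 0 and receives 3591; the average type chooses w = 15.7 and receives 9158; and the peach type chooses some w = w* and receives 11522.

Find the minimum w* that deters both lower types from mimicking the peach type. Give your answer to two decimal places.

23.77

Average type (on-path payoff 9158 − 293×15.7 = 4557.9) won't mimic when 4557.9 ≥ 11522 − 293·w*, i.e. w* ≥ 23.77.
Lemon type (on-path payoff 3591) won't mimic when 3591 ≥ 11522 − 403·w*, i.e. w* ≥ 19.68.
Both must hold, so w* = max(19.68, 23.77) = 23.77. The average type's constraint binds.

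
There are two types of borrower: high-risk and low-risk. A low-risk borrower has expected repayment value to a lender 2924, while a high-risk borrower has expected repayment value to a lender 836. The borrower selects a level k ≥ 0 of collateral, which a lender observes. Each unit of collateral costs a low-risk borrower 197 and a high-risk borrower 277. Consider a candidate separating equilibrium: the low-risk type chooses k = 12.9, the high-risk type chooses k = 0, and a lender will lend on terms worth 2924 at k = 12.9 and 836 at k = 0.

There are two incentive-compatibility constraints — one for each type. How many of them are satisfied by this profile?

High-risk type: stay at 0 → 836; mimic → 2924 − 277 × 12.9 = -649.3. IC holds (836 ≥ -649.3).
Low-risk type: signal → 2924 − 197 × 12.9 = 382.7; deviate to 0 → 836. IC fails (382.7 < 836).
1 of 2 constraints hold, so this profile is not an equilibrium.

1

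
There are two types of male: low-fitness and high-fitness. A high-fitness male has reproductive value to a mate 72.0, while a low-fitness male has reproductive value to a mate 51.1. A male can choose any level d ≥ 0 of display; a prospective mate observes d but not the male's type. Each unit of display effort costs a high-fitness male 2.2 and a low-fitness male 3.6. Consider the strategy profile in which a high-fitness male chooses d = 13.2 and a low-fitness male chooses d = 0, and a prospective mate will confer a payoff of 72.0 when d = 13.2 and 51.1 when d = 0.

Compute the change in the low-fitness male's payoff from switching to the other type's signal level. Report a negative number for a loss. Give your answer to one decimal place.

Playing d = 0 the low-fitness male receives 51.1.
Deviating to d = 13.2 brings payment 72.0 at cost 3.6 × 13.2 = 47.52, netting 24.48.
Gain from deviating: 24.48 − 51.1 = -26.62, i.e. -26.6 to one decimal place.
The gain is negative, so the low-fitness type's incentive-compatibility constraint is satisfied.

-26.6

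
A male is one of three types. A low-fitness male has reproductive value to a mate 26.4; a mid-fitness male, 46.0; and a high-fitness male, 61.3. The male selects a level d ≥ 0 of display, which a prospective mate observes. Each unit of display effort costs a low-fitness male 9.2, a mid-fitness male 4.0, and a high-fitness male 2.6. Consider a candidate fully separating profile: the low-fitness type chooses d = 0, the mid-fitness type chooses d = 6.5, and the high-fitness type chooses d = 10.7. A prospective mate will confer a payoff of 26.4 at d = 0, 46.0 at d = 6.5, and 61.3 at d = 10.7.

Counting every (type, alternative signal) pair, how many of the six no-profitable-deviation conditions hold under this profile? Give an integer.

5

High-fitness (own payoff 61.3 − 2.6×10.7 = 33.48): to d=0 gives 26.4 → no gain ✓; to d=6.5 gives 46.0 − 2.6×6.5 = 29.1 → no gain ✓.
Mid-fitness (own payoff 46.0 − 4.0×6.5 = 20): to d=0 gives 26.4 → profitable ✗; to d=10.7 gives 61.3 − 4.0×10.7 = 18.5 → no gain ✓.
Low-fitness (own payoff 26.4): to d=6.5 gives 46.0 − 9.2×6.5 = -13.8 → no gain ✓; to d=10.7 gives 61.3 − 9.2×10.7 = -37.14 → no gain ✓.
5 of the 6 constraints hold; not an equilibrium.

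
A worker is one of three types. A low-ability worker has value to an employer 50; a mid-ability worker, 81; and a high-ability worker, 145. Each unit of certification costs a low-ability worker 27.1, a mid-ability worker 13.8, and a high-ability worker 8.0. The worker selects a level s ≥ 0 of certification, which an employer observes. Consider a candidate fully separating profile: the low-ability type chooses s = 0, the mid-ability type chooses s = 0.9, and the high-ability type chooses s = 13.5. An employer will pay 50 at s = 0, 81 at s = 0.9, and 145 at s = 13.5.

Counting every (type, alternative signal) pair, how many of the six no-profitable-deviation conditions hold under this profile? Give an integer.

Mid-ability (own payoff 81 − 13.8×0.9 = 68.58): to s=0 gives 50 → no gain ✓; to s=13.5 gives 145 − 13.8×13.5 = -41.3 → no gain ✓.
Low-ability (own payoff 50): to s=0.9 gives 81 − 27.1×0.9 = 56.61 → profitable ✗; to s=13.5 gives 145 − 27.1×13.5 = -220.85 → no gain ✓.
High-ability (own payoff 145 − 8.0×13.5 = 37): to s=0 gives 50 → profitable ✗; to s=0.9 gives 81 − 8.0×0.9 = 73.8 → profitable ✗.
3 of the 6 constraints hold; not an equilibrium.

3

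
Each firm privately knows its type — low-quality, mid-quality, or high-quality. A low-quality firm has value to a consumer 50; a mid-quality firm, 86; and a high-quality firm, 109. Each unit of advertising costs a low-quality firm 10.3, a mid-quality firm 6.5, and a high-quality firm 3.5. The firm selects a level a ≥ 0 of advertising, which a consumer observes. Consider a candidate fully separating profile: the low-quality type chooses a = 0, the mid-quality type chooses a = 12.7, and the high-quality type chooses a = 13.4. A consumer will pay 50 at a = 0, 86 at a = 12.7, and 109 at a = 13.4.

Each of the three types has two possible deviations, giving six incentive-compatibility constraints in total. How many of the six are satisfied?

4

High-quality (own payoff 109 − 3.5×13.4 = 62.1): to a=0 gives 50 → no gain ✓; to a=12.7 gives 86 − 3.5×12.7 = 41.55 → no gain ✓.
Low-quality (own payoff 50): to a=12.7 gives 86 − 10.3×12.7 = -44.81 → no gain ✓; to a=13.4 gives 109 − 10.3×13.4 = -29.02 → no gain ✓.
Mid-quality (own payoff 86 − 6.5×12.7 = 3.45): to a=0 gives 50 → profitable ✗; to a=13.4 gives 109 − 6.5×13.4 = 21.9 → profitable ✗.
4 of the 6 constraints hold; not an equilibrium.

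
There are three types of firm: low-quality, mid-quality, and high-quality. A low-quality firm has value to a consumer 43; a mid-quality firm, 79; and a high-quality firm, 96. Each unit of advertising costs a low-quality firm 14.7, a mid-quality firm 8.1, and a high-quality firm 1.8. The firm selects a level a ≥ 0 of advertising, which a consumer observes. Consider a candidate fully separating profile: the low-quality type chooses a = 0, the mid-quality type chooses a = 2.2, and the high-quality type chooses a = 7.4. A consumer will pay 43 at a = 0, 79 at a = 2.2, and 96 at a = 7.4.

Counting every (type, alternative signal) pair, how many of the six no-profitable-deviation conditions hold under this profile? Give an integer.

Low-quality (own payoff 43): to a=2.2 gives 79 − 14.7×2.2 = 46.66 → profitable ✗; to a=7.4 gives 96 − 14.7×7.4 = -12.78 → no gain ✓.
Mid-quality (own payoff 79 − 8.1×2.2 = 61.18): to a=0 gives 43 → no gain ✓; to a=7.4 gives 96 − 8.1×7.4 = 36.06 → no gain ✓.
High-quality (own payoff 96 − 1.8×7.4 = 82.68): to a=0 gives 43 → no gain ✓; to a=2.2 gives 79 − 1.8×2.2 = 75.04 → no gain ✓.
5 of the 6 constraints hold; not an equilibrium.

5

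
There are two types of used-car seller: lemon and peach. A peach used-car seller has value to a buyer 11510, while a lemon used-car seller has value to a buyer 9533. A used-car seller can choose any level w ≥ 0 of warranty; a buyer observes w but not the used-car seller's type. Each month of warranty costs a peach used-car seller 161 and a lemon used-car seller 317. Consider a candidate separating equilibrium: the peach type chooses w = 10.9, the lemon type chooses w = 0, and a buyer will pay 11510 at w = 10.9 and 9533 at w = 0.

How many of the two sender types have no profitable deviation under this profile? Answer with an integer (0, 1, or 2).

2

Peach type: signal → 11510 − 161 × 10.9 = 9755.1; deviate to 0 → 9533. IC holds (9755.1 ≥ 9533).
Lemon type: stay at 0 → 9533; mimic → 11510 − 317 × 10.9 = 8054.7. IC holds (9533 ≥ 8054.7).
2 of 2 constraints hold, so this is a separating equilibrium.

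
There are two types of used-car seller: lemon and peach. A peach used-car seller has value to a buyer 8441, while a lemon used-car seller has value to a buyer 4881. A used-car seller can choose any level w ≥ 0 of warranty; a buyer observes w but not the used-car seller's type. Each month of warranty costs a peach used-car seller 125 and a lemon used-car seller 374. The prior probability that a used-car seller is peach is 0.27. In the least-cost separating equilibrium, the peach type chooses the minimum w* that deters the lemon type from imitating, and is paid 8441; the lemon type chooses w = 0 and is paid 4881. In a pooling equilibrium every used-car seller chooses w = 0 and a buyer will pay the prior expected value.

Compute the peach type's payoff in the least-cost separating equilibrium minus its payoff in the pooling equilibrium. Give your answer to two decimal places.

1408.96

Least-cost separating signal: w* solves 4881 = 8441 − 374·w*, so w* = (8441 − 4881)/374 ≈ 9.5187.
Peach type's separating payoff: 8441 − 125 × w* = 8441 − 125 × (8441 − 4881)/374 = 8441 − 445000/374 ≈ 7251.1604.
Pooling payoff: 0.27 × 8441 + 0.73 × 4881 = 5842.2.
Difference: 7251.1604 − 5842.2 = 1408.9604, i.e. 1408.96 to two decimal places.
The peach type prefers to separate.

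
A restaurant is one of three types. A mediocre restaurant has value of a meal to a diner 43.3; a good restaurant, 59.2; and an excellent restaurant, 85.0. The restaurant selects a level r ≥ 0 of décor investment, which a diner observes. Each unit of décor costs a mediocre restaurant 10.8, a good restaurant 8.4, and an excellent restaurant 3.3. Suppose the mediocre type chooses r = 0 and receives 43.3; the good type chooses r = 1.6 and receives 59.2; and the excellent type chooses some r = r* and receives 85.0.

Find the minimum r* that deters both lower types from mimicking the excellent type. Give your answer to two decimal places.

Good type (on-path payoff 59.2 − 8.4×1.6 = 45.76) won't mimic when 45.76 ≥ 85.0 − 8.4·r*, i.e. r* ≥ 4.67.
Mediocre type (on-path payoff 43.3) won't mimic when 43.3 ≥ 85.0 − 10.8·r*, i.e. r* ≥ 3.86.
Both must hold, so r* = max(3.86, 4.67) = 4.67. The good type's constraint binds.

4.67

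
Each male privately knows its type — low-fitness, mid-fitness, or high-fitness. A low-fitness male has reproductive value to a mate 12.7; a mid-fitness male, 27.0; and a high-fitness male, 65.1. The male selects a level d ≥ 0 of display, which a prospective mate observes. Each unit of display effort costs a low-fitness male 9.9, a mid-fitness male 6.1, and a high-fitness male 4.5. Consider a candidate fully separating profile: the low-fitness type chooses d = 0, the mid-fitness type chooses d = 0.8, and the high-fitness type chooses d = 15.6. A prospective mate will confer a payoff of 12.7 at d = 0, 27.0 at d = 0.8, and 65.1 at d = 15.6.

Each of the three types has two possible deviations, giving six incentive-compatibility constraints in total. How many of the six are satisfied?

Mid-fitness (own payoff 27.0 − 6.1×0.8 = 22.12): to d=0 gives 12.7 → no gain ✓; to d=15.6 gives 65.1 − 6.1×15.6 = -30.06 → no gain ✓.
Low-fitness (own payoff 12.7): to d=0.8 gives 27.0 − 9.9×0.8 = 19.08 → profitable ✗; to d=15.6 gives 65.1 − 9.9×15.6 = -89.34 → no gain ✓.
High-fitness (own payoff 65.1 − 4.5×15.6 = -5.1): to d=0 gives 12.7 → profitable ✗; to d=0.8 gives 27.0 − 4.5×0.8 = 23.4 → profitable ✗.
3 of the 6 constraints hold; not an equilibrium.

3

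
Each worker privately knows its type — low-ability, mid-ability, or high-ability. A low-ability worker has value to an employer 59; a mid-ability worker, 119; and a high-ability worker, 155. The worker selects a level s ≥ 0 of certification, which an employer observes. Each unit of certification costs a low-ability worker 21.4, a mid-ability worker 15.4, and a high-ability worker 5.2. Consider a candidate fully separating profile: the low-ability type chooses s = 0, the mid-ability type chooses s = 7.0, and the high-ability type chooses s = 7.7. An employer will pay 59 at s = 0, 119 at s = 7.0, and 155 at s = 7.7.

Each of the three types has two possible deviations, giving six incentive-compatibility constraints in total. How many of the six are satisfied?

4

Mid-ability (own payoff 119 − 15.4×7.0 = 11.2): to s=0 gives 59 → profitable ✗; to s=7.7 gives 155 − 15.4×7.7 = 36.42 → profitable ✗.
Low-ability (own payoff 59): to s=7.0 gives 119 − 21.4×7.0 = -30.8 → no gain ✓; to s=7.7 gives 155 − 21.4×7.7 = -9.78 → no gain ✓.
High-ability (own payoff 155 − 5.2×7.7 = 114.96): to s=0 gives 59 → no gain ✓; to s=7.0 gives 119 − 5.2×7.0 = 82.6 → no gain ✓.
4 of the 6 constraints hold; not an equilibrium.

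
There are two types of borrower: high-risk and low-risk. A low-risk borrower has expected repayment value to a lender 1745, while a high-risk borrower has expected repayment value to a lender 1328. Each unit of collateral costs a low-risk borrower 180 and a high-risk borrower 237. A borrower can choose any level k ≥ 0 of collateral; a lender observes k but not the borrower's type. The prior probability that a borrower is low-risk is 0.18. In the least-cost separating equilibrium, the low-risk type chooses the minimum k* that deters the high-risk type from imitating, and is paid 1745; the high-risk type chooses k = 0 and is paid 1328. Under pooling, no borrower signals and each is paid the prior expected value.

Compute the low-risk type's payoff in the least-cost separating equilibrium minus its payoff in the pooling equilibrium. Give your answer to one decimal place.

Least-cost separating signal: k* solves 1328 = 1745 − 237·k*, so k* = (1745 − 1328)/237 ≈ 1.7595.
Low-risk type's separating payoff: 1745 − 180 × k* = 1745 − 180 × (1745 − 1328)/237 = 1745 − 75060/237 ≈ 1428.291.
Pooling payoff: 0.18 × 1745 + 0.82 × 1328 = 1403.06.
Difference: 1428.291 − 1403.06 = 25.231, i.e. 25.2 to one decimal place.
The low-risk type prefers to separate.

25.2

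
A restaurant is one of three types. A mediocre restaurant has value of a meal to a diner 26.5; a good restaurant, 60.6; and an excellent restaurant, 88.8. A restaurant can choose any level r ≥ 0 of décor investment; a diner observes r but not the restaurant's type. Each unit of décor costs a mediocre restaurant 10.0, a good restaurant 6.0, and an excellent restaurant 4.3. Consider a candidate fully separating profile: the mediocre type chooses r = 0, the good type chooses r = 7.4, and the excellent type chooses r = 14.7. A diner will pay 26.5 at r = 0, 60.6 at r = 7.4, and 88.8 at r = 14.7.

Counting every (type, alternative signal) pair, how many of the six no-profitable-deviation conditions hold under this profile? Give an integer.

Good (own payoff 60.6 − 6.0×7.4 = 16.2): to r=0 gives 26.5 → profitable ✗; to r=14.7 gives 88.8 − 6.0×14.7 = 0.6 → no gain ✓.
Mediocre (own payoff 26.5): to r=7.4 gives 60.6 − 10.0×7.4 = -13.4 → no gain ✓; to r=14.7 gives 88.8 − 10.0×14.7 = -58.2 → no gain ✓.
Excellent (own payoff 88.8 − 4.3×14.7 = 25.59): to r=0 gives 26.5 → profitable ✗; to r=7.4 gives 60.6 − 4.3×7.4 = 28.78 → profitable ✗.
3 of the 6 constraints hold; not an equilibrium.

3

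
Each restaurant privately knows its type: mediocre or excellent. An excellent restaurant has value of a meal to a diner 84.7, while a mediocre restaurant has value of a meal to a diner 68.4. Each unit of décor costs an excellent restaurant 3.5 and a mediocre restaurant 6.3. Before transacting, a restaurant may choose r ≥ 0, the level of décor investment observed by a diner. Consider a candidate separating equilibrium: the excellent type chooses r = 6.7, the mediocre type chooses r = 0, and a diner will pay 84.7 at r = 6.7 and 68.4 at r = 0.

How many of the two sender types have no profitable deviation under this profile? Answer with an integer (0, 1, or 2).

Mediocre type: stay at 0 → 68.4; mimic → 84.7 − 6.3 × 6.7 = 42.49. IC holds (68.4 ≥ 42.49).
Excellent type: signal → 84.7 − 3.5 × 6.7 = 61.25; deviate to 0 → 68.4. IC fails (61.25 < 68.4).
1 of 2 constraints hold, so this profile is not an equilibrium.

1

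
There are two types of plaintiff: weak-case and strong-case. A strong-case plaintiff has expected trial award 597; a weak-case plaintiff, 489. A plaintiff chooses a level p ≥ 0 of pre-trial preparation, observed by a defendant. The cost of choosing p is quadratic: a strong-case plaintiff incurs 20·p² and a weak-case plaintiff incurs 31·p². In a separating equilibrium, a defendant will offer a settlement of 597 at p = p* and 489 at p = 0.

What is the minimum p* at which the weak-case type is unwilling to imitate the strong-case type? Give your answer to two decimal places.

The weak-case type at p = 0 receives 489; imitating at p* yields 597 − 31·p*².
Indifference: 489 = 597 − 31·p*², so p*² = (597 − 489) / 31 ≈ 3.4839.
p* = √3.4839 ≈ 1.87.

1.87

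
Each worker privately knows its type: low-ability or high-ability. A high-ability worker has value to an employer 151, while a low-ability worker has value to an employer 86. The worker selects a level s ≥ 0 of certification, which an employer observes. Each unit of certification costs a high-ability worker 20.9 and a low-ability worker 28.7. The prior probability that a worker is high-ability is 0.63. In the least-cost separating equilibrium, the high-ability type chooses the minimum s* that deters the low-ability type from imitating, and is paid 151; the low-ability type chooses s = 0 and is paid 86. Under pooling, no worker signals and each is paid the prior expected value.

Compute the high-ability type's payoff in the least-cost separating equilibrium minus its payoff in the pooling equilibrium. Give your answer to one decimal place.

-23.3

Least-cost separating signal: s* solves 86 = 151 − 28.7·s*, so s* = (151 − 86)/28.7 ≈ 2.2648.
High-ability type's separating payoff: 151 − 20.9 × s* = 151 − 20.9 × (151 − 86)/28.7 = 151 − 1358.5/28.7 ≈ 103.666.
Pooling payoff: 0.63 × 151 + 0.37 × 86 = 126.95.
Difference: 103.666 − 126.95 = -23.284, i.e. -23.3 to one decimal place.
The high-ability type would prefer the pooling outcome.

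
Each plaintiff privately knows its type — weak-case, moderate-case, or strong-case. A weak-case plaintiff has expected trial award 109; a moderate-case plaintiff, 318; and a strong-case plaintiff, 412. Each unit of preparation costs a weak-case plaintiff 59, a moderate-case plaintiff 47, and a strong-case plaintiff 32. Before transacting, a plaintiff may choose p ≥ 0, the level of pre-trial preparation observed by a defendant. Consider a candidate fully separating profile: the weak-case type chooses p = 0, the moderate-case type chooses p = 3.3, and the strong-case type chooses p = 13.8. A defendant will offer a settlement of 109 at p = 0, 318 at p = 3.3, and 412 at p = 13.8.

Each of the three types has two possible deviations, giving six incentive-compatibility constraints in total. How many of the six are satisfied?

Moderate-case (own payoff 318 − 47×3.3 = 162.9): to p=0 gives 109 → no gain ✓; to p=13.8 gives 412 − 47×13.8 = -236.6 → no gain ✓.
Strong-case (own payoff 412 − 32×13.8 = -29.6): to p=0 gives 109 → profitable ✗; to p=3.3 gives 318 − 32×3.3 = 212.4 → profitable ✗.
Weak-case (own payoff 109): to p=3.3 gives 318 − 59×3.3 = 123.3 → profitable ✗; to p=13.8 gives 412 − 59×13.8 = -402.2 → no gain ✓.
3 of the 6 constraints hold; not an equilibrium.

3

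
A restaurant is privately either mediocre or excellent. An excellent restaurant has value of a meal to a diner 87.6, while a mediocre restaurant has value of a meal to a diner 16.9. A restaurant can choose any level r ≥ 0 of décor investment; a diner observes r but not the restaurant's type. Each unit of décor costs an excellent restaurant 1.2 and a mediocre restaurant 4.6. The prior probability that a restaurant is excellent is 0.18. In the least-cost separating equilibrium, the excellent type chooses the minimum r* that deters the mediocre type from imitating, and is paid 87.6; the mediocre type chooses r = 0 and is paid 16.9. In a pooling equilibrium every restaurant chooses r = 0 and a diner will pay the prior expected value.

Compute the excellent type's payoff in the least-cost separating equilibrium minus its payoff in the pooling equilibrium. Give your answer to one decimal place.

Least-cost separating signal: r* solves 16.9 = 87.6 − 4.6·r*, so r* = (87.6 − 16.9)/4.6 ≈ 15.3696.
Excellent type's separating payoff: 87.6 − 1.2 × r* = 87.6 − 1.2 × (87.6 − 16.9)/4.6 = 87.6 − 84.84/4.6 ≈ 69.157.
Pooling payoff: 0.18 × 87.6 + 0.82 × 16.9 = 29.626.
Difference: 69.157 − 29.626 = 39.531, i.e. 39.5 to one decimal place.
The excellent type prefers to separate.

39.5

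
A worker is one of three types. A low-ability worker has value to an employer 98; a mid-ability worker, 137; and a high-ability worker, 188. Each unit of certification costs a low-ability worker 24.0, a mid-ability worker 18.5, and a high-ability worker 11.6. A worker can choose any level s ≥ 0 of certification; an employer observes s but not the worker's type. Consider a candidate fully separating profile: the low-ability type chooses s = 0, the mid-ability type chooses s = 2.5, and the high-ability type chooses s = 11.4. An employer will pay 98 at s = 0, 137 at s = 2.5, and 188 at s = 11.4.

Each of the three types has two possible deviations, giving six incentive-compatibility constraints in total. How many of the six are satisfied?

Mid-ability (own payoff 137 − 18.5×2.5 = 90.75): to s=0 gives 98 → profitable ✗; to s=11.4 gives 188 − 18.5×11.4 = -22.9 → no gain ✓.
High-ability (own payoff 188 − 11.6×11.4 = 55.76): to s=0 gives 98 → profitable ✗; to s=2.5 gives 137 − 11.6×2.5 = 108 → profitable ✗.
Low-ability (own payoff 98): to s=2.5 gives 137 − 24.0×2.5 = 77 → no gain ✓; to s=11.4 gives 188 − 24.0×11.4 = -85.6 → no gain ✓.
3 of the 6 constraints hold; not an equilibrium.

3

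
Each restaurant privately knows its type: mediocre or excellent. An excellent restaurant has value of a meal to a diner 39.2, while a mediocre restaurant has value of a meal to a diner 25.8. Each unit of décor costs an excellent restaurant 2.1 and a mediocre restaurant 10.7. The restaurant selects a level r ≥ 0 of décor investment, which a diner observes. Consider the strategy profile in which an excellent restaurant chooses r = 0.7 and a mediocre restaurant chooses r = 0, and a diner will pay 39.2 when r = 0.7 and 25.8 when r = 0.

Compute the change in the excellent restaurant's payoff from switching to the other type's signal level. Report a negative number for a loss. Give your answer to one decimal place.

-11.9

Playing r = 0.7 the excellent restaurant receives 39.2 − 2.1 × 0.7 = 37.73.
Deviating to r = 0 yields 25.8 instead.
Gain from deviating: 25.8 − 37.73 = -11.93, i.e. -11.9 to one decimal place.
The gain is negative, so the excellent type's incentive-compatibility constraint is satisfied.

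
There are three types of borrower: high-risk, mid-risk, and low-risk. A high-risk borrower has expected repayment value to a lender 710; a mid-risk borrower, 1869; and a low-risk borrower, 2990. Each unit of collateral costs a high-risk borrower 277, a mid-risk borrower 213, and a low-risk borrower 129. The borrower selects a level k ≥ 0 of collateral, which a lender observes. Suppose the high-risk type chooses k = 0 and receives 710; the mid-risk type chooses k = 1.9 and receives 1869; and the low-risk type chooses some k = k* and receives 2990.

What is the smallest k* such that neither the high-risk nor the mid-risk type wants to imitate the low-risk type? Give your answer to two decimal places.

8.23

High-risk type (on-path payoff 710) won't mimic when 710 ≥ 2990 − 277·k*, i.e. k* ≥ 8.23.
Mid-risk type (on-path payoff 1869 − 213×1.9 = 1464.3) won't mimic when 1464.3 ≥ 2990 − 213·k*, i.e. k* ≥ 7.16.
Both must hold, so k* = max(8.23, 7.16) = 8.23. The high-risk type's constraint binds.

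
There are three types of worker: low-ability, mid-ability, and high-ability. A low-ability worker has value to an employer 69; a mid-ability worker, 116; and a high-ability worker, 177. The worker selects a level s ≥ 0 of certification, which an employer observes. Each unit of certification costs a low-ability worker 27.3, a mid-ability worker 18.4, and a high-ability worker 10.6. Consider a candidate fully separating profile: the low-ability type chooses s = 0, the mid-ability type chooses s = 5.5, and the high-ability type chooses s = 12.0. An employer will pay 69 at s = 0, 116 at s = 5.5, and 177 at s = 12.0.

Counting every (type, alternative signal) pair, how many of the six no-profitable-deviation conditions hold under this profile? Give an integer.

Low-ability (own payoff 69): to s=5.5 gives 116 − 27.3×5.5 = -34.15 → no gain ✓; to s=12.0 gives 177 − 27.3×12.0 = -150.6 → no gain ✓.
High-ability (own payoff 177 − 10.6×12.0 = 49.8): to s=0 gives 69 → profitable ✗; to s=5.5 gives 116 − 10.6×5.5 = 57.7 → profitable ✗.
Mid-ability (own payoff 116 − 18.4×5.5 = 14.8): to s=0 gives 69 → profitable ✗; to s=12.0 gives 177 − 18.4×12.0 = -43.8 → no gain ✓.
3 of the 6 constraints hold; not an equilibrium.

3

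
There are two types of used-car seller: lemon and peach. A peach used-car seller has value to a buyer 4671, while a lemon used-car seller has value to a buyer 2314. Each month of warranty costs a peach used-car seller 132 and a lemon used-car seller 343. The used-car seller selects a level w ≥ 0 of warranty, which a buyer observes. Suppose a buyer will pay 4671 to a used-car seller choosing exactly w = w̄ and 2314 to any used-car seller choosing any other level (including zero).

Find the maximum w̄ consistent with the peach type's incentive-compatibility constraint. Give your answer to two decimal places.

17.86

Choosing w̄ yields the peach type 4671 − 132·w̄; choosing zero yields 2314.
The peach type is indifferent at 4671 − 132·w̄ = 2314, i.e. w̄ = (4671 − 2314) / 132 ≈ 17.86.
For any w̄ above 17.86 the peach type would rather pool at zero, so separation collapses.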